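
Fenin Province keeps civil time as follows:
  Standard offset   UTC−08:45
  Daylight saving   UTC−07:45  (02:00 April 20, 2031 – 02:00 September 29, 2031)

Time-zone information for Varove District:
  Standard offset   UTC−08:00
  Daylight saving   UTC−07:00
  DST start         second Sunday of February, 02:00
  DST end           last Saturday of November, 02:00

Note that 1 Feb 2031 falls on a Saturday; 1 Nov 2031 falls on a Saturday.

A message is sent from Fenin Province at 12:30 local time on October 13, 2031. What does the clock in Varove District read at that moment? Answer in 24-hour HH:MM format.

14:15

Daylight saving runs 20 April – 29 September; October 13, 2031 is outside that window, so Fenin Province is on standard time at UTC−08:45.
12:30 Fenin Province + 8h45m = 21:15 UTC.
1 February 2031 is a Saturday, so the first Sunday is February 2 and the second is February 9.
1 November 2031 is a Saturday, so Saturdays fall on 1, 8, 15, 22, 29; the last is November 29.
At the standard offset (UTC−08:00), 21:15 UTC − 8h = 13:15 Varove District standard time.
The standard-time date in Varove District, October 13, 2031, falls between 9 February and 29 November, so daylight saving is in effect and Varove District is at UTC−07:00.
21:15 UTC − 7h = 14:15 Varove District.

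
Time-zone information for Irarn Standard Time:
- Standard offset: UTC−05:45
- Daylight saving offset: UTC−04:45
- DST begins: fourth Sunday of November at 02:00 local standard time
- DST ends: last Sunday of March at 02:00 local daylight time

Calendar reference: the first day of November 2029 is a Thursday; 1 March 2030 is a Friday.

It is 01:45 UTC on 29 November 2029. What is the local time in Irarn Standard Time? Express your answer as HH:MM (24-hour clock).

1 November 2029 is a Thursday, so the first Sunday is November 4 and the fourth is November 25.
1 March 2030 is a Friday, so Sundays fall on 3, 10, 17, 24, 31; the last is March 31.
At the standard offset (UTC−05:45), 01:45 UTC − 5h45m = 20:00 Irarn Standard Time standard time (rolling into the previous day, 28 November 2029).
The standard-time date in Irarn Standard Time, 28 November 2029, lies within the daylight-saving period (25 November 2029 – 31 March 2030), so Irarn Standard Time is on daylight time, UTC−04:45.
01:45 UTC − 4h45m = 21:00 local (rolling into the previous day, 28 November 2029).

21:00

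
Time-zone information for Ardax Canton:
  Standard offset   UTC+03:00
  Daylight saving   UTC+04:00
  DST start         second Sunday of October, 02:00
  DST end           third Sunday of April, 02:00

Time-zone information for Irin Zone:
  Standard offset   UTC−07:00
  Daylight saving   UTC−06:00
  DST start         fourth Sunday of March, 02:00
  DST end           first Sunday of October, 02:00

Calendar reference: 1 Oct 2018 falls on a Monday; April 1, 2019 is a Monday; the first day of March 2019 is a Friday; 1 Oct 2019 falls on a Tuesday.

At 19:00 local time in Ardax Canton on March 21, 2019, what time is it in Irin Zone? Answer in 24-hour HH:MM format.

08:00

1 October 2018 is a Monday, so the first Sunday is October 7 and the second is October 14.
1 April 2019 is a Monday, so the first Sunday is April 7 and the third is April 21.
March 21, 2019 falls between 14 October 2018 and 21 April 2019, so daylight saving is in effect and Ardax Canton is at UTC+04:00.
19:00 Ardax Canton − 4h = 15:00 UTC.
1 March 2019 is a Friday, so the first Sunday is March 3 and the fourth is March 24.
1 October 2019 is a Tuesday, so the first Sunday is October 6.
At the standard offset (UTC−07:00), 15:00 UTC − 7h = 08:00 Irin Zone standard time.
The standard-time date in Irin Zone, March 21, 2019, is outside the daylight-saving period (24 March – 6 October), so Irin Zone is on standard time, UTC−07:00.
15:00 UTC − 7h = 08:00 Irin Zone.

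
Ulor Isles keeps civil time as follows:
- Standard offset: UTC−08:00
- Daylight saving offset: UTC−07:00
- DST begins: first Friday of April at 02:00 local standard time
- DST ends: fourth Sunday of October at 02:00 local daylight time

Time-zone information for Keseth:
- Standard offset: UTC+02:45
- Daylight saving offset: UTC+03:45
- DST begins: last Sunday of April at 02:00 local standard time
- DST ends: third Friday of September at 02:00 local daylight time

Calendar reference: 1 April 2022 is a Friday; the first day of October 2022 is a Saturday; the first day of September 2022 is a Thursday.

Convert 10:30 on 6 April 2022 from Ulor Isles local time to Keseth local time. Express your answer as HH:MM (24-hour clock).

1 April 2022 is a Friday, so the first Friday is April 1.
1 October 2022 is a Saturday, so the first Sunday is October 2 and the fourth is October 23.
6 April 2022 lies within the daylight-saving period (1 April – 23 October), so Ulor Isles is on daylight time, UTC−07:00.
10:30 Ulor Isles + 7h = 17:30 UTC.
1 April 2022 is a Friday, so Sundays fall on 3, 10, 17, 24; the last is April 24.
1 September 2022 is a Thursday, so the first Friday is September 2 and the third is September 16.
At the standard offset (UTC+02:45), 17:30 UTC + 2h45m = 20:15 Keseth standard time.
Daylight saving runs 24 April – 16 September; the standard-time date in Keseth, 6 April 2022, is outside that window, so Keseth is on standard time at UTC+02:45.
17:30 UTC + 2h45m = 20:15 Keseth.

20:15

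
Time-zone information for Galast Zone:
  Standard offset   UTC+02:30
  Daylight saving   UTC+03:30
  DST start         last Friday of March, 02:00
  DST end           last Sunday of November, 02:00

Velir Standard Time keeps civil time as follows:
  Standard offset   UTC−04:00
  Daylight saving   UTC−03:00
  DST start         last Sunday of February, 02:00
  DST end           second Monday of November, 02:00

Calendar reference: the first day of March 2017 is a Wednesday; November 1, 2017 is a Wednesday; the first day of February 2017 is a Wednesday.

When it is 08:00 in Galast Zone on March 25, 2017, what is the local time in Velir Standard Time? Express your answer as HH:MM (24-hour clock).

02:30

1 March 2017 is a Wednesday, so Fridays fall on 3, 10, 17, 24, 31; the last is March 31.
1 November 2017 is a Wednesday, so Sundays fall on 5, 12, 19, 26; the last is November 26.
March 25, 2017 is outside the daylight-saving period (31 March – 26 November), so Galast Zone is on standard time, UTC+02:30.
08:00 Galast Zone − 2h30m = 05:30 UTC.
1 February 2017 is a Wednesday, so Sundays fall on 5, 12, 19, 26; the last is February 26.
1 November 2017 is a Wednesday, so the first Monday is November 6 and the second is November 13.
At the standard offset (UTC−04:00), 05:30 UTC − 4h = 01:30 Velir Standard Time standard time.
Daylight saving runs 26 February – 13 November; the standard-time date in Velir Standard Time, March 25, 2017, is inside that window, so Velir Standard Time is at UTC−03:00.
05:30 UTC − 3h = 02:30 Velir Standard Time.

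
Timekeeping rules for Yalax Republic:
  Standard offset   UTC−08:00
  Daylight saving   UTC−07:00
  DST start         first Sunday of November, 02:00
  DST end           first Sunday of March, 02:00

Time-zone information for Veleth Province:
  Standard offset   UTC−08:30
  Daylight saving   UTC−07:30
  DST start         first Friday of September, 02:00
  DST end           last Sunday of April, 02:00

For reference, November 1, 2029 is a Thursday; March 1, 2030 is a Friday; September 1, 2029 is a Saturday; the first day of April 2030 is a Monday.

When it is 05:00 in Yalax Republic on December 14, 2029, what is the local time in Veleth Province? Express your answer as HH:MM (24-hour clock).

04:30

1 November 2029 is a Thursday, so the first Sunday is November 4.
1 March 2030 is a Friday, so the first Sunday is March 3.
December 14, 2029 falls between 4 November 2029 and 3 March 2030, so daylight saving is in effect and Yalax Republic is at UTC−07:00.
05:00 Yalax Republic + 7h = 12:00 UTC.
1 September 2029 is a Saturday, so the first Friday is September 7.
1 April 2030 is a Monday, so Sundays fall on 7, 14, 21, 28; the last is April 28.
At the standard offset (UTC−08:30), 12:00 UTC − 8h30m = 03:30 Veleth Province standard time.
The standard-time date in Veleth Province, December 14, 2029, falls between 7 September 2029 and 28 April 2030, so daylight saving is in effect and Veleth Province is at UTC−07:30.
12:00 UTC − 7h30m = 04:30 Veleth Province.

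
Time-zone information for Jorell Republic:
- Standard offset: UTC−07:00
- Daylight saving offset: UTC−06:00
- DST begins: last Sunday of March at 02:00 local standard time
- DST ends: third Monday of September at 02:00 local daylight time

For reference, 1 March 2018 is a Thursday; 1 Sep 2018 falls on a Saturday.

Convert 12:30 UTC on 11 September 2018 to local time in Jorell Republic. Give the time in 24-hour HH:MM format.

06:30

1 March 2018 is a Thursday, so Sundays fall on 4, 11, 18, 25; the last is March 25.
1 September 2018 is a Saturday, so the first Monday is September 3 and the third is September 17.
At the standard offset (UTC−07:00), 12:30 UTC − 7h = 05:30 Jorell Republic standard time.
The standard-time date in Jorell Republic, 11 September 2018, falls between 25 March and 17 September, so daylight saving is in effect and Jorell Republic is at UTC−06:00.
12:30 UTC − 6h = 06:30 local.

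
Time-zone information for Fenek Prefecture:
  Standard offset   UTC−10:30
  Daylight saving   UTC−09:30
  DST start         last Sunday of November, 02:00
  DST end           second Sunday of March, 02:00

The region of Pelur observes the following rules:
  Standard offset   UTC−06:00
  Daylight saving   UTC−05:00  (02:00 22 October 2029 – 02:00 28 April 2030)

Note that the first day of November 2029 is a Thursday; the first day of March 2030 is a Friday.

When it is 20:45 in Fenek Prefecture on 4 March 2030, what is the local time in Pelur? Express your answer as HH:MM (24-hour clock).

1 November 2029 is a Thursday, so Sundays fall on 4, 11, 18, 25; the last is November 25.
1 March 2030 is a Friday, so the first Sunday is March 3 and the second is March 10.
4 March 2030 lies within the daylight-saving period (25 November 2029 – 10 March 2030), so Fenek Prefecture is on daylight time, UTC−09:30.
20:45 Fenek Prefecture + 9h30m = 06:15 UTC (rolling into the next day, 5 March 2030).
At the standard offset (UTC−06:00), 06:15 UTC − 6h = 00:15 Pelur standard time.
Daylight saving runs 22 October 2029 – 28 April 2030; the standard-time date in Pelur, 5 March 2030, is inside that window, so Pelur is at UTC−05:00.
06:15 UTC − 5h = 01:15 Pelur.

01:15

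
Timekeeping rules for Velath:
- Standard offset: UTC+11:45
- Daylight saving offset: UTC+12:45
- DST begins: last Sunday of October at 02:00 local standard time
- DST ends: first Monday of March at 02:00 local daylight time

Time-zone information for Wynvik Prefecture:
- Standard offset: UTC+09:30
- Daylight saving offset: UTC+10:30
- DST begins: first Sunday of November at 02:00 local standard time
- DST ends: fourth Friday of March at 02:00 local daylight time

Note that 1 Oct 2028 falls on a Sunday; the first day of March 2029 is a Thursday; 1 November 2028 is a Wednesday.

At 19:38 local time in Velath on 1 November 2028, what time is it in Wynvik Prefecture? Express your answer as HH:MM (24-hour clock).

16:23

1 October 2028 is a Sunday, so Sundays fall on 1, 8, 15, 22, 29; the last is October 29.
1 March 2029 is a Thursday, so the first Monday is March 5.
Daylight saving runs 29 October 2028 – 5 March 2029; 1 November 2028 is inside that window, so Velath is at UTC+12:45.
19:38 Velath − 12h45m = 06:53 UTC.
1 November 2028 is a Wednesday, so the first Sunday is November 5.
1 March 2029 is a Thursday, so the first Friday is March 2 and the fourth is March 23.
At the standard offset (UTC+09:30), 06:53 UTC + 9h30m = 16:23 Wynvik Prefecture standard time.
The standard-time date in Wynvik Prefecture, 1 November 2028, is outside the daylight-saving period (5 November 2028 – 23 March 2029), so Wynvik Prefecture is on standard time, UTC+09:30.
06:53 UTC + 9h30m = 16:23 Wynvik Prefecture.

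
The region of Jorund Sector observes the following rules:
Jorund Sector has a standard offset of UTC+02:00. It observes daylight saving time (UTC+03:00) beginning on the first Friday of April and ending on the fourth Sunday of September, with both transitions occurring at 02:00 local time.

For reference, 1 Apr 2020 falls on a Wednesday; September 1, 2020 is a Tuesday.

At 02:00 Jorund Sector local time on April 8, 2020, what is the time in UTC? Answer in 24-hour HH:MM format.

1 April 2020 is a Wednesday, so the first Friday is April 3.
1 September 2020 is a Tuesday, so the first Sunday is September 6 and the fourth is September 27.
Daylight saving runs 3 April – 27 September; April 8, 2020 is inside that window, so Jorund Sector is at UTC+03:00.
02:00 local − 3h = 23:00 UTC (rolling into the previous day, 7 April 2020).

23:00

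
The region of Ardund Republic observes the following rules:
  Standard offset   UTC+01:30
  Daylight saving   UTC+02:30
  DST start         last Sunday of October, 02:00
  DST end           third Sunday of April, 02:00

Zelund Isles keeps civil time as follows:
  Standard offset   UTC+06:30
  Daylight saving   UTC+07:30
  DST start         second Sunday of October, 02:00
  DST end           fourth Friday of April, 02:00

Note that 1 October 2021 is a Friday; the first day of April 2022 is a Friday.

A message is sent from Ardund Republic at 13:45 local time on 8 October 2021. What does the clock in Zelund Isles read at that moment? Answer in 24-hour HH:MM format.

18:45

1 October 2021 is a Friday, so Sundays fall on 3, 10, 17, 24, 31; the last is October 31.
1 April 2022 is a Friday, so the first Sunday is April 3 and the third is April 17.
8 October 2021 does not fall between 31 October 2021 and 17 April 2022, so daylight saving is not in effect and Ardund Republic is at UTC+01:30.
13:45 Ardund Republic − 1h30m = 12:15 UTC.
1 October 2021 is a Friday, so the first Sunday is October 3 and the second is October 10.
1 April 2022 is a Friday, so the first Friday is April 1 and the fourth is April 22.
At the standard offset (UTC+06:30), 12:15 UTC + 6h30m = 18:45 Zelund Isles standard time.
The standard-time date in Zelund Isles, 8 October 2021, does not fall between 10 October 2021 and 22 April 2022, so daylight saving is not in effect and Zelund Isles is at UTC+06:30.
12:15 UTC + 6h30m = 18:45 Zelund Isles.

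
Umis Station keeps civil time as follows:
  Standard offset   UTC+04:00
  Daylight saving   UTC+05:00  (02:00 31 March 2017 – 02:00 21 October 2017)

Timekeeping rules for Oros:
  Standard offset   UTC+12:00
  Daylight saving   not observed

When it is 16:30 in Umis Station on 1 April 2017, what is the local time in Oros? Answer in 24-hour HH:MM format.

23:30

1 April 2017 falls between 31 March and 21 October, so daylight saving is in effect and Umis Station is at UTC+05:00.
16:30 Umis Station − 5h = 11:30 UTC.
Oros has no daylight saving, so its offset is UTC+12:00 year-round.
11:30 UTC + 12h = 23:30 Oros.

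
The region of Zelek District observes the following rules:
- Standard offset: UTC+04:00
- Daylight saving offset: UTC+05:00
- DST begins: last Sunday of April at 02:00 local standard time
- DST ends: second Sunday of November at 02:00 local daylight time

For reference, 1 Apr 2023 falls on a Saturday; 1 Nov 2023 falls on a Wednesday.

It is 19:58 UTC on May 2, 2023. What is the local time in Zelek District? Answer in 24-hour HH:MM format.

1 April 2023 is a Saturday, so Sundays fall on 2, 9, 16, 23, 30; the last is April 30.
1 November 2023 is a Wednesday, so the first Sunday is November 5 and the second is November 12.
At the standard offset (UTC+04:00), 19:58 UTC + 4h = 23:58 Zelek District standard time.
The standard-time date in Zelek District, May 2, 2023, falls between 30 April and 12 November, so daylight saving is in effect and Zelek District is at UTC+05:00.
19:58 UTC + 5h = 00:58 local (rolling into the next day, 3 May 2023).

00:58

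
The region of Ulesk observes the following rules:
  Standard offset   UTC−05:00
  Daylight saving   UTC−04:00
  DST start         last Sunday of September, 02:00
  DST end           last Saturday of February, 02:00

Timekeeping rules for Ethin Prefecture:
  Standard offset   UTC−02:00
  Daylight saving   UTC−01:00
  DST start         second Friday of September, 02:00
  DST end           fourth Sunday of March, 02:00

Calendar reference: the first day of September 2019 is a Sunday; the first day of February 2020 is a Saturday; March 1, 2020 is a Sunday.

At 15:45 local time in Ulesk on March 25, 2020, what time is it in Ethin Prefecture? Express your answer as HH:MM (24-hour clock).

18:45

1 September 2019 is a Sunday, so Sundays fall on 1, 8, 15, 22, 29; the last is September 29.
1 February 2020 is a Saturday, so Saturdays fall on 1, 8, 15, 22, 29; the last is February 29.
Daylight saving runs 29 September 2019 – 29 February 2020; March 25, 2020 is outside that window, so Ulesk is on standard time at UTC−05:00.
15:45 Ulesk + 5h = 20:45 UTC.
1 September 2019 is a Sunday, so the first Friday is September 6 and the second is September 13.
1 March 2020 is a Sunday, so the first Sunday is March 1 and the fourth is March 22.
At the standard offset (UTC−02:00), 20:45 UTC − 2h = 18:45 Ethin Prefecture standard time.
Daylight saving runs 13 September 2019 – 22 March 2020; the standard-time date in Ethin Prefecture, March 25, 2020, is outside that window, so Ethin Prefecture is on standard time at UTC−02:00.
20:45 UTC − 2h = 18:45 Ethin Prefecture.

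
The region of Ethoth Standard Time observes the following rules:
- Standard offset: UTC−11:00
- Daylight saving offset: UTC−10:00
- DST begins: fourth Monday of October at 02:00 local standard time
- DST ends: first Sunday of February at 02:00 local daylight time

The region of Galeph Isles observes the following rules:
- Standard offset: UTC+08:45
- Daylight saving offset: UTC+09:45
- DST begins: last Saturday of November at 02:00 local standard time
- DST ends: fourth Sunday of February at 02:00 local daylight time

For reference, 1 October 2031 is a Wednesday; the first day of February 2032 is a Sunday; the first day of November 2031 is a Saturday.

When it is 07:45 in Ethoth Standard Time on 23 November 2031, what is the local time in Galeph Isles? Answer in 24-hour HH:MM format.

02:30

1 October 2031 is a Wednesday, so the first Monday is October 6 and the fourth is October 27.
1 February 2032 is a Sunday, so the first Sunday is February 1.
23 November 2031 lies within the daylight-saving period (27 October 2031 – 1 February 2032), so Ethoth Standard Time is on daylight time, UTC−10:00.
07:45 Ethoth Standard Time + 10h = 17:45 UTC.
1 November 2031 is a Saturday, so Saturdays fall on 1, 8, 15, 22, 29; the last is November 29.
1 February 2032 is a Sunday, so the first Sunday is February 1 and the fourth is February 22.
At the standard offset (UTC+08:45), 17:45 UTC + 8h45m = 02:30 Galeph Isles standard time (rolling into the next day, 24 November 2031).
The standard-time date in Galeph Isles, 24 November 2031, is outside the daylight-saving period (29 November 2031 – 22 February 2032), so Galeph Isles is on standard time, UTC+08:45.
17:45 UTC + 8h45m = 02:30 Galeph Isles (rolling into the next day, 24 November 2031).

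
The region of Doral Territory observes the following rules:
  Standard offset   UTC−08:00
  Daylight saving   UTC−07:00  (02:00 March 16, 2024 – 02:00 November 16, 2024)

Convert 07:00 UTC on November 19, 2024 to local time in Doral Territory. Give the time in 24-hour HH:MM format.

23:00

At the standard offset (UTC−08:00), 07:00 UTC − 8h = 23:00 Doral Territory standard time (rolling into the previous day, 18 November 2024).
Daylight saving runs 16 March – 16 November; the standard-time date in Doral Territory, November 18, 2024, is outside that window, so Doral Territory is on standard time at UTC−08:00.
07:00 UTC − 8h = 23:00 local (rolling into the previous day, 18 November 2024).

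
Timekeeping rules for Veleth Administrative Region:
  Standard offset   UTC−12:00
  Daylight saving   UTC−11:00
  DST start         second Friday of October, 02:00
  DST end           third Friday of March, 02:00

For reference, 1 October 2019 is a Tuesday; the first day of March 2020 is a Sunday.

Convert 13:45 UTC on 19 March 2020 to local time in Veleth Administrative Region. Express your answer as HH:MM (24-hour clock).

02:45

1 October 2019 is a Tuesday, so the first Friday is October 4 and the second is October 11.
1 March 2020 is a Sunday, so the first Friday is March 6 and the third is March 20.
At the standard offset (UTC−12:00), 13:45 UTC − 12h = 01:45 Veleth Administrative Region standard time.
Daylight saving runs 11 October 2019 – 20 March 2020; the standard-time date in Veleth Administrative Region, 19 March 2020, is inside that window, so Veleth Administrative Region is at UTC−11:00.
13:45 UTC − 11h = 02:45 local.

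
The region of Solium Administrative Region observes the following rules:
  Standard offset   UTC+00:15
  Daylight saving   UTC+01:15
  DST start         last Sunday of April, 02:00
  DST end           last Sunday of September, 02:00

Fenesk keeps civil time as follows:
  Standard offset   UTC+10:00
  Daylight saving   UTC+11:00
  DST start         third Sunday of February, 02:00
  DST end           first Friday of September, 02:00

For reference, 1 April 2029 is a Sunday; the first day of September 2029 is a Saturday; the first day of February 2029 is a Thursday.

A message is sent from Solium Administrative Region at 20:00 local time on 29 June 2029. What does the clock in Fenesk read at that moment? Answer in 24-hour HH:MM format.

05:45

1 April 2029 is a Sunday, so Sundays fall on 1, 8, 15, 22, 29; the last is April 29.
1 September 2029 is a Saturday, so Sundays fall on 2, 9, 16, 23, 30; the last is September 30.
29 June 2029 falls between 29 April and 30 September, so daylight saving is in effect and Solium Administrative Region is at UTC+01:15.
20:00 Solium Administrative Region − 1h15m = 18:45 UTC.
1 February 2029 is a Thursday, so the first Sunday is February 4 and the third is February 18.
1 September 2029 is a Saturday, so the first Friday is September 7.
At the standard offset (UTC+10:00), 18:45 UTC + 10h = 04:45 Fenesk standard time (rolling into the next day, 30 June 2029).
Daylight saving runs 18 February – 7 September; the standard-time date in Fenesk, 30 June 2029, is inside that window, so Fenesk is at UTC+11:00.
18:45 UTC + 11h = 05:45 Fenesk (rolling into the next day, 30 June 2029).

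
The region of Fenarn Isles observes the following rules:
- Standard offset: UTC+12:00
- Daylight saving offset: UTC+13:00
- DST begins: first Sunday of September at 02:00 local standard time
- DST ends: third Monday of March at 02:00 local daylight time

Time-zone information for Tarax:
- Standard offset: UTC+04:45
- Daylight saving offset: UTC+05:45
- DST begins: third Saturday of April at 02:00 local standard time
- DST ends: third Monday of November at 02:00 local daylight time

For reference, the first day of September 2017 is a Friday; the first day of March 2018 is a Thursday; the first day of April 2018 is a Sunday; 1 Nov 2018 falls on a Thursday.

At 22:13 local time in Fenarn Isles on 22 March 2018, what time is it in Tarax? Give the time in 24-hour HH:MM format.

1 September 2017 is a Friday, so the first Sunday is September 3.
1 March 2018 is a Thursday, so the first Monday is March 5 and the third is March 19.
22 March 2018 does not fall between 3 September 2017 and 19 March 2018, so daylight saving is not in effect and Fenarn Isles is at UTC+12:00.
22:13 Fenarn Isles − 12h = 10:13 UTC.
1 April 2018 is a Sunday, so the first Saturday is April 7 and the third is April 21.
1 November 2018 is a Thursday, so the first Monday is November 5 and the third is November 19.
At the standard offset (UTC+04:45), 10:13 UTC + 4h45m = 14:58 Tarax standard time.
Daylight saving runs 21 April – 19 November; the standard-time date in Tarax, 22 March 2018, is outside that window, so Tarax is on standard time at UTC+04:45.
10:13 UTC + 4h45m = 14:58 Tarax.

14:58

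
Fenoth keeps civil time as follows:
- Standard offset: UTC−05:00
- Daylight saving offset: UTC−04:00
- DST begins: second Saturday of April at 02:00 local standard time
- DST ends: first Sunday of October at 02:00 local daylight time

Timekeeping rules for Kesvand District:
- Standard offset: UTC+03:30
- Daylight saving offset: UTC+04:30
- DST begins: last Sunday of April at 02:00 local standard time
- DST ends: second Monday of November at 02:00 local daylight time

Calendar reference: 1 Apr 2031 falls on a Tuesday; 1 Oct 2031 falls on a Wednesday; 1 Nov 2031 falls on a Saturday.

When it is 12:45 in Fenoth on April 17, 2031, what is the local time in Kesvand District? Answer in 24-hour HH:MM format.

1 April 2031 is a Tuesday, so the first Saturday is April 5 and the second is April 12.
1 October 2031 is a Wednesday, so the first Sunday is October 5.
April 17, 2031 falls between 12 April and 5 October, so daylight saving is in effect and Fenoth is at UTC−04:00.
12:45 Fenoth + 4h = 16:45 UTC.
1 April 2031 is a Tuesday, so Sundays fall on 6, 13, 20, 27; the last is April 27.
1 November 2031 is a Saturday, so the first Monday is November 3 and the second is November 10.
At the standard offset (UTC+03:30), 16:45 UTC + 3h30m = 20:15 Kesvand District standard time.
The standard-time date in Kesvand District, April 17, 2031, is outside the daylight-saving period (27 April – 10 November), so Kesvand District is on standard time, UTC+03:30.
16:45 UTC + 3h30m = 20:15 Kesvand District.

20:15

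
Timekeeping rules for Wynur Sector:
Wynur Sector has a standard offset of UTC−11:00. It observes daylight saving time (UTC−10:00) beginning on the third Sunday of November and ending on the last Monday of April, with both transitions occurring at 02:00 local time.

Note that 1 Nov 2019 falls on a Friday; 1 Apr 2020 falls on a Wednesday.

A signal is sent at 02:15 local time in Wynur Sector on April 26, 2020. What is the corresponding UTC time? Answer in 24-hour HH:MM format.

1 November 2019 is a Friday, so the first Sunday is November 3 and the third is November 17.
1 April 2020 is a Wednesday, so Mondays fall on 6, 13, 20, 27; the last is April 27.
April 26, 2020 lies within the daylight-saving period (17 November 2019 – 27 April 2020), so Wynur Sector is on daylight time, UTC−10:00.
02:15 local + 10h = 12:15 UTC.

12:15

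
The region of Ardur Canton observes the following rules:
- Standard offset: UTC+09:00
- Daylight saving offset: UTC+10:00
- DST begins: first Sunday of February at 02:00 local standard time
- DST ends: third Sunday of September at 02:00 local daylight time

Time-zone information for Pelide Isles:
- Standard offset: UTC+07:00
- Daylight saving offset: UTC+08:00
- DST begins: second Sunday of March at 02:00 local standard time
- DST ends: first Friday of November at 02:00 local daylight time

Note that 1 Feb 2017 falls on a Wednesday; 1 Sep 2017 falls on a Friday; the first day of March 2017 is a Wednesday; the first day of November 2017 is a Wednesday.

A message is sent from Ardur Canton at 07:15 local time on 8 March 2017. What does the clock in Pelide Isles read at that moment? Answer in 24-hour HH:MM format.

1 February 2017 is a Wednesday, so the first Sunday is February 5.
1 September 2017 is a Friday, so the first Sunday is September 3 and the third is September 17.
8 March 2017 falls between 5 February and 17 September, so daylight saving is in effect and Ardur Canton is at UTC+10:00.
07:15 Ardur Canton − 10h = 21:15 UTC (rolling into the previous day, 7 March 2017).
1 March 2017 is a Wednesday, so the first Sunday is March 5 and the second is March 12.
1 November 2017 is a Wednesday, so the first Friday is November 3.
At the standard offset (UTC+07:00), 21:15 UTC + 7h = 04:15 Pelide Isles standard time (rolling into the next day, 8 March 2017).
The standard-time date in Pelide Isles, 8 March 2017, is outside the daylight-saving period (12 March – 3 November), so Pelide Isles is on standard time, UTC+07:00.
21:15 UTC + 7h = 04:15 Pelide Isles (rolling into the next day, 8 March 2017).

04:15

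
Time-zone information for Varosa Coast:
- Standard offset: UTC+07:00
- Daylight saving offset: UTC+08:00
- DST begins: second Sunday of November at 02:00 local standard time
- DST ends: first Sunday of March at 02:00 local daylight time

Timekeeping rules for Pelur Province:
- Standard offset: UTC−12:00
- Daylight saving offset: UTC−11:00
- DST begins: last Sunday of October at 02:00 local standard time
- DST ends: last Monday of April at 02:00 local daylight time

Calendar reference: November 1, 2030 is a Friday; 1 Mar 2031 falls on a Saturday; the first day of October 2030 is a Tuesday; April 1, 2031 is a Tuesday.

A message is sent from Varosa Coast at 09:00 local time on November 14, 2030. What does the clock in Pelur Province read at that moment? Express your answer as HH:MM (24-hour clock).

14:00

1 November 2030 is a Friday, so the first Sunday is November 3 and the second is November 10.
1 March 2031 is a Saturday, so the first Sunday is March 2.
November 14, 2030 lies within the daylight-saving period (10 November 2030 – 2 March 2031), so Varosa Coast is on daylight time, UTC+08:00.
09:00 Varosa Coast − 8h = 01:00 UTC.
1 October 2030 is a Tuesday, so Sundays fall on 6, 13, 20, 27; the last is October 27.
1 April 2031 is a Tuesday, so Mondays fall on 7, 14, 21, 28; the last is April 28.
At the standard offset (UTC−12:00), 01:00 UTC − 12h = 13:00 Pelur Province standard time (rolling into the previous day, 13 November 2030).
The standard-time date in Pelur Province, November 13, 2030, falls between 27 October 2030 and 28 April 2031, so daylight saving is in effect and Pelur Province is at UTC−11:00.
01:00 UTC − 11h = 14:00 Pelur Province (rolling into the previous day, 13 November 2030).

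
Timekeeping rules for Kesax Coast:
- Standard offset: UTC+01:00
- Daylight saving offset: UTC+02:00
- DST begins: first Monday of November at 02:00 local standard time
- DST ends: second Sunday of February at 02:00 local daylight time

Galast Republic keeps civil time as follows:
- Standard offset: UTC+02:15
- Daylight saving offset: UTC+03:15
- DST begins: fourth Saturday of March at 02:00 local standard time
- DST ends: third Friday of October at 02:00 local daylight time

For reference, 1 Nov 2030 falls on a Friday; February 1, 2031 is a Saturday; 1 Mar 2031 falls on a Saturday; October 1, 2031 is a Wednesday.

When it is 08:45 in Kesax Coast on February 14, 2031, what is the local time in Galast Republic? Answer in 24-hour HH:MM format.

10:00

1 November 2030 is a Friday, so the first Monday is November 4.
1 February 2031 is a Saturday, so the first Sunday is February 2 and the second is February 9.
Daylight saving runs 4 November 2030 – 9 February 2031; February 14, 2031 is outside that window, so Kesax Coast is on standard time at UTC+01:00.
08:45 Kesax Coast − 1h = 07:45 UTC.
1 March 2031 is a Saturday, so the first Saturday is March 1 and the fourth is March 22.
1 October 2031 is a Wednesday, so the first Friday is October 3 and the third is October 17.
At the standard offset (UTC+02:15), 07:45 UTC + 2h15m = 10:00 Galast Republic standard time.
The standard-time date in Galast Republic, February 14, 2031, does not fall between 22 March and 17 October, so daylight saving is not in effect and Galast Republic is at UTC+02:15.
07:45 UTC + 2h15m = 10:00 Galast Republic.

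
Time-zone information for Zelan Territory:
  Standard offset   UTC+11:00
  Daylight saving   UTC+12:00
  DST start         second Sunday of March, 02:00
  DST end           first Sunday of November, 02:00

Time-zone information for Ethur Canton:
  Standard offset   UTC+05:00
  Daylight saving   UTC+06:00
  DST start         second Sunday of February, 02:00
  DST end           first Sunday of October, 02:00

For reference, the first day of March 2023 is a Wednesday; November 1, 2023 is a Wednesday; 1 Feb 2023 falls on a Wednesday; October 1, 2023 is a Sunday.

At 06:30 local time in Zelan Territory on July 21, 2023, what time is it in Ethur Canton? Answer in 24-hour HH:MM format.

00:30

1 March 2023 is a Wednesday, so the first Sunday is March 5 and the second is March 12.
1 November 2023 is a Wednesday, so the first Sunday is November 5.
July 21, 2023 lies within the daylight-saving period (12 March – 5 November), so Zelan Territory is on daylight time, UTC+12:00.
06:30 Zelan Territory − 12h = 18:30 UTC (rolling into the previous day, 20 July 2023).
1 February 2023 is a Wednesday, so the first Sunday is February 5 and the second is February 12.
1 October 2023 is a Sunday, so the first Sunday is October 1.
At the standard offset (UTC+05:00), 18:30 UTC + 5h = 23:30 Ethur Canton standard time.
Daylight saving runs 12 February – 1 October; the standard-time date in Ethur Canton, July 20, 2023, is inside that window, so Ethur Canton is at UTC+06:00.
18:30 UTC + 6h = 00:30 Ethur Canton (rolling into the next day, 21 July 2023).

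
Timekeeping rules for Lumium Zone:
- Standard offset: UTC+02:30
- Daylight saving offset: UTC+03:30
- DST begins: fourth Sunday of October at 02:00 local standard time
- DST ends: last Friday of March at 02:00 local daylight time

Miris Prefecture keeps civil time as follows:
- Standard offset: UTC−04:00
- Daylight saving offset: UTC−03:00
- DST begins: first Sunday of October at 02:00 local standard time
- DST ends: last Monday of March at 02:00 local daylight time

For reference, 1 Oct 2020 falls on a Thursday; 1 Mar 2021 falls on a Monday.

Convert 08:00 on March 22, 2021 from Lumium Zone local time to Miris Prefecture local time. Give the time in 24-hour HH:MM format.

1 October 2020 is a Thursday, so the first Sunday is October 4 and the fourth is October 25.
1 March 2021 is a Monday, so Fridays fall on 5, 12, 19, 26; the last is March 26.
March 22, 2021 lies within the daylight-saving period (25 October 2020 – 26 March 2021), so Lumium Zone is on daylight time, UTC+03:30.
08:00 Lumium Zone − 3h30m = 04:30 UTC.
1 October 2020 is a Thursday, so the first Sunday is October 4.
1 March 2021 is a Monday, so Mondays fall on 1, 8, 15, 22, 29; the last is March 29.
At the standard offset (UTC−04:00), 04:30 UTC − 4h = 00:30 Miris Prefecture standard time.
The standard-time date in Miris Prefecture, March 22, 2021, lies within the daylight-saving period (4 October 2020 – 29 March 2021), so Miris Prefecture is on daylight time, UTC−03:00.
04:30 UTC − 3h = 01:30 Miris Prefecture.

01:30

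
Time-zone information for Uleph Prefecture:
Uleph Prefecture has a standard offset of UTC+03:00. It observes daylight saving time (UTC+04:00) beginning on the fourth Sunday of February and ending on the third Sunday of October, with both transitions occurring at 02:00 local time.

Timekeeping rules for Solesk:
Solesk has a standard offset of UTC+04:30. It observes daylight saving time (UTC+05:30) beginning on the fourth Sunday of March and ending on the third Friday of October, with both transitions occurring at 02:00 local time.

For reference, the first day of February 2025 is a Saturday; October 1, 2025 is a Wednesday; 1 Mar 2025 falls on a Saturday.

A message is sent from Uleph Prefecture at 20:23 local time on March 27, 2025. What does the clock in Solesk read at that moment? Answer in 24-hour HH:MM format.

21:53

1 February 2025 is a Saturday, so the first Sunday is February 2 and the fourth is February 23.
1 October 2025 is a Wednesday, so the first Sunday is October 5 and the third is October 19.
Daylight saving runs 23 February – 19 October; March 27, 2025 is inside that window, so Uleph Prefecture is at UTC+04:00.
20:23 Uleph Prefecture − 4h = 16:23 UTC.
1 March 2025 is a Saturday, so the first Sunday is March 2 and the fourth is March 23.
1 October 2025 is a Wednesday, so the first Friday is October 3 and the third is October 17.
At the standard offset (UTC+04:30), 16:23 UTC + 4h30m = 20:53 Solesk standard time.
The standard-time date in Solesk, March 27, 2025, lies within the daylight-saving period (23 March – 17 October), so Solesk is on daylight time, UTC+05:30.
16:23 UTC + 5h30m = 21:53 Solesk.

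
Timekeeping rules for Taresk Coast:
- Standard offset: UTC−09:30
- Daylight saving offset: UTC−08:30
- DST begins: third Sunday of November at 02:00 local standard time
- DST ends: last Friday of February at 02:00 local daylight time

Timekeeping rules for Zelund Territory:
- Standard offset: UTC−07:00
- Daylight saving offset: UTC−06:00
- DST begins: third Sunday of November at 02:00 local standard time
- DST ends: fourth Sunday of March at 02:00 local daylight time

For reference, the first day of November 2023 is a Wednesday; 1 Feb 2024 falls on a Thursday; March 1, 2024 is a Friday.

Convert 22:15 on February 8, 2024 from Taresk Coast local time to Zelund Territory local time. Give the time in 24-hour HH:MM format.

00:45

1 November 2023 is a Wednesday, so the first Sunday is November 5 and the third is November 19.
1 February 2024 is a Thursday, so Fridays fall on 2, 9, 16, 23; the last is February 23.
February 8, 2024 falls between 19 November 2023 and 23 February 2024, so daylight saving is in effect and Taresk Coast is at UTC−08:30.
22:15 Taresk Coast + 8h30m = 06:45 UTC (rolling into the next day, 9 February 2024).
1 November 2023 is a Wednesday, so the first Sunday is November 5 and the third is November 19.
1 March 2024 is a Friday, so the first Sunday is March 3 and the fourth is March 24.
At the standard offset (UTC−07:00), 06:45 UTC − 7h = 23:45 Zelund Territory standard time (rolling into the previous day, 8 February 2024).
The standard-time date in Zelund Territory, February 8, 2024, lies within the daylight-saving period (19 November 2023 – 24 March 2024), so Zelund Territory is on daylight time, UTC−06:00.
06:45 UTC − 6h = 00:45 Zelund Territory.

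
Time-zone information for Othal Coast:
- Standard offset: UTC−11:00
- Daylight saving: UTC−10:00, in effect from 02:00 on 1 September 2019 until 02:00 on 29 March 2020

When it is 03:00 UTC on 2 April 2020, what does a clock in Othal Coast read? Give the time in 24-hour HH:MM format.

At the standard offset (UTC−11:00), 03:00 UTC − 11h = 16:00 Othal Coast standard time (rolling into the previous day, 1 April 2020).
The standard-time date in Othal Coast, 1 April 2020, does not fall between 1 September 2019 and 29 March 2020, so daylight saving is not in effect and Othal Coast is at UTC−11:00.
03:00 UTC − 11h = 16:00 local (rolling into the previous day, 1 April 2020).

16:00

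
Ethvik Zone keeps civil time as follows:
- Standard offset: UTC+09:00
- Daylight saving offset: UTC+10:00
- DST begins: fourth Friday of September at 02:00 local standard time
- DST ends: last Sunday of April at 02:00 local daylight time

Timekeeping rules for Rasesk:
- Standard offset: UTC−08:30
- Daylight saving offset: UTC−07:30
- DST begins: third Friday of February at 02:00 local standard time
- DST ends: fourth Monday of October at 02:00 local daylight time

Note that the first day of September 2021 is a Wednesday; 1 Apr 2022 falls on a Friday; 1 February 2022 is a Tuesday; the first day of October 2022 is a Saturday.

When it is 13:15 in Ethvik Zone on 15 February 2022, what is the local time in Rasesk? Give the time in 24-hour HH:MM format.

18:45

1 September 2021 is a Wednesday, so the first Friday is September 3 and the fourth is September 24.
1 April 2022 is a Friday, so Sundays fall on 3, 10, 17, 24; the last is April 24.
15 February 2022 lies within the daylight-saving period (24 September 2021 – 24 April 2022), so Ethvik Zone is on daylight time, UTC+10:00.
13:15 Ethvik Zone − 10h = 03:15 UTC.
1 February 2022 is a Tuesday, so the first Friday is February 4 and the third is February 18.
1 October 2022 is a Saturday, so the first Monday is October 3 and the fourth is October 24.
At the standard offset (UTC−08:30), 03:15 UTC − 8h30m = 18:45 Rasesk standard time (rolling into the previous day, 14 February 2022).
Daylight saving runs 18 February – 24 October; the standard-time date in Rasesk, 14 February 2022, is outside that window, so Rasesk is on standard time at UTC−08:30.
03:15 UTC − 8h30m = 18:45 Rasesk (rolling into the previous day, 14 February 2022).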